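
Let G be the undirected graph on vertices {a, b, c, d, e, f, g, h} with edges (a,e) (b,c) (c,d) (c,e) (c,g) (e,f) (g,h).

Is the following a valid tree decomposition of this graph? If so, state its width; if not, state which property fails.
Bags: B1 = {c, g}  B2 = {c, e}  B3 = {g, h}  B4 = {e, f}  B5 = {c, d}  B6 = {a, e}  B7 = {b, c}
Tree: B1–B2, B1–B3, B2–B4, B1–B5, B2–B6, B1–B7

Yes; width 1.

Checking the three conditions: (i) the bags cover all of {a, b, c, d, e, f, g, h}; (ii) for each edge, some bag contains both endpoints; (iii) the bags containing any fixed vertex form a subtree. All hold, so the decomposition is valid with width 2 − 1 = 1.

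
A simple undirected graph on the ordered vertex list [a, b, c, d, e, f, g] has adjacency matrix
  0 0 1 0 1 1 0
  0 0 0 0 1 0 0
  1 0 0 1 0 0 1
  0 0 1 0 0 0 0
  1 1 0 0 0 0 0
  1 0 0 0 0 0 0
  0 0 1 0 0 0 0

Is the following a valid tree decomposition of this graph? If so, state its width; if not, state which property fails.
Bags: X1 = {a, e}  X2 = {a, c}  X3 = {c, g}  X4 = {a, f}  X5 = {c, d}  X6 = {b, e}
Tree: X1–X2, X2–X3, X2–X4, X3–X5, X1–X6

Vertex coverage: the bags together contain {a, b, c, d, e, f, g}, the full vertex set. Edge coverage: each edge of G has both endpoints in at least one bag. Running intersection: for every vertex, the bags containing it form a connected subtree. All three properties hold, so this is a valid tree decomposition of width max|bag| − 1 = 1, and hence tw(G) ≤ 1.

Yes; width 1.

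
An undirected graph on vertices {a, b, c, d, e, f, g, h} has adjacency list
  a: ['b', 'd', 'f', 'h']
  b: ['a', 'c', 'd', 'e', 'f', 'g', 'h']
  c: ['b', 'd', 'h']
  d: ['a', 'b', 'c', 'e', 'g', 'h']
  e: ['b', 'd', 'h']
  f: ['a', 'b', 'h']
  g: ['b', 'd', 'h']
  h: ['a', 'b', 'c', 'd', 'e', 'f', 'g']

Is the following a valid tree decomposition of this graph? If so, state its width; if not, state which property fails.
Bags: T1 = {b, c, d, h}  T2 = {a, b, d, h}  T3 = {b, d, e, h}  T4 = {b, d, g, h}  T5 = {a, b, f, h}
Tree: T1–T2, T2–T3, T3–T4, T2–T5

Vertex coverage: the bags together contain {a, b, c, d, e, f, g, h}, the full vertex set. Edge coverage: each edge of G has both endpoints in at least one bag. Running intersection: for every vertex, the bags containing it form a connected subtree. All three properties hold, so this is a valid tree decomposition of width max|bag| − 1 = 3, and hence tw(G) ≤ 3.

Yes; width 3.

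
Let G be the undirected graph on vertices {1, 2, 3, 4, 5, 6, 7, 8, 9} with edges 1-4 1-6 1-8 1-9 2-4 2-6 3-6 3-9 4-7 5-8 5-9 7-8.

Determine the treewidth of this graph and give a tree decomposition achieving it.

Every bag has size at most 4, so the width is 4 − 1 = 3 and tw(G) ≤ 3. For the lower bound: the 4 vertex sets {2,4,7}, {8}, {1}, {3,5,6,9} are disjoint, each induces a connected subgraph, and every pair is joined by at least one edge of G. Contracting each set to a single vertex therefore yields K_{4} as a minor, and since treewidth is minor-monotone, tw(G) ≥ tw(K_{4}) = 3. Hence tw(G) = 3 exactly.

Treewidth 3.
One such decomposition:
Bags: B1 = {2, 4, 7, 8}  B2 = {1, 2, 4, 8}  B3 = {1, 2, 6, 8}  B4 = {1, 5, 6, 8}  B5 = {1, 5, 6, 9}  B6 = {3, 5, 6, 9}
Tree: B1–B2, B2–B3, B3–B4, B4–B5, B5–B6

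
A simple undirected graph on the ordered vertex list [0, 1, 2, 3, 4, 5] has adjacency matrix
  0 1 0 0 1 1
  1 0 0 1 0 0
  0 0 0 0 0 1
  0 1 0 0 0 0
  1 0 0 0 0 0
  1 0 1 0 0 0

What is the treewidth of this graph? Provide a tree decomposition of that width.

Treewidth 1.
Bags: B1 = {0, 1}  B2 = {0, 4}  B3 = {0, 5}  B4 = {1, 3}  B5 = {2, 5}
Tree: B1–B2, B1–B3, B1–B4, B3–B5

The largest bag has 2 vertices, giving width 1; this decomposition certifies tw(G) ≤ 1. Since G has at least one edge (e.g. 0–1), it is not an edgeless graph, so tw(G) ≥ 1. Hence tw(G) = 1 exactly.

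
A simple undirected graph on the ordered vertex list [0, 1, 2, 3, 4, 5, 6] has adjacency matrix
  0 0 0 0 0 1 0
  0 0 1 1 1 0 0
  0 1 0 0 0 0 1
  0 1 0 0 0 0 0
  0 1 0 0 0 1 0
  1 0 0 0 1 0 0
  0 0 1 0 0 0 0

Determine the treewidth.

A width-1 tree decomposition is:
Bags: B1 = {1, 4}  B2 = {1, 3}  B3 = {4, 5}  B4 = {0, 5}  B5 = {1, 2}  B6 = {2, 6}
Tree: B1–B2, B1–B3, B3–B4, B1–B5, B5–B6
The largest bag has 2 vertices, giving width 1; this decomposition certifies tw(G) ≤ 1. G has an edge, so its treewidth is at least 1. Therefore the treewidth is 1.

1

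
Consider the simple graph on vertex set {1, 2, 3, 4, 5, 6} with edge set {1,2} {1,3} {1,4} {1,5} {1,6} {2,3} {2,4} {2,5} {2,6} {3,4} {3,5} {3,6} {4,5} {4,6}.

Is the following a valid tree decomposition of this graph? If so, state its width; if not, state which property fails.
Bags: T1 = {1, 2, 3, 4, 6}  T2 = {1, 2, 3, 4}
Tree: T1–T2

No — vertex 5 appears in no bag.

A tree decomposition must satisfy three properties: every vertex lies in some bag; for every edge, both endpoints lie together in some bag; and for every vertex, the bags containing it form a connected subtree. Here vertex 5 appears in no bag, so the decomposition is invalid.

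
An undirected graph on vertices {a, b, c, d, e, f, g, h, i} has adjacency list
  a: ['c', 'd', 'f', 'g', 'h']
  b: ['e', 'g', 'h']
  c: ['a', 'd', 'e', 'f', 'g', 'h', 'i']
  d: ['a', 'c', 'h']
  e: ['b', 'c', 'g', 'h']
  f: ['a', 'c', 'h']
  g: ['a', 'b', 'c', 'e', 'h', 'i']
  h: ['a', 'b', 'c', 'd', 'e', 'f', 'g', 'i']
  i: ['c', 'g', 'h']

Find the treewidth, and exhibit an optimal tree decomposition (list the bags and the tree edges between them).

Treewidth 3.
One optimal decomposition is:
Bags: B1 = {a, c, g, h}  B2 = {c, e, g, h}  B3 = {b, e, g, h}  B4 = {a, c, d, h}  B5 = {a, c, f, h}  B6 = {c, g, h, i}
Tree: B1–B2, B2–B3, B1–B4, B1–B5, B1–B6

Every bag has size at most 4, so the width is 4 − 1 = 3 and tw(G) ≤ 3. For the lower bound, the 4 vertices {a, c, d, h} are pairwise adjacent, and any tree decomposition puts a clique entirely inside one bag — forcing width ≥ 3. Hence tw(G) = 3 exactly.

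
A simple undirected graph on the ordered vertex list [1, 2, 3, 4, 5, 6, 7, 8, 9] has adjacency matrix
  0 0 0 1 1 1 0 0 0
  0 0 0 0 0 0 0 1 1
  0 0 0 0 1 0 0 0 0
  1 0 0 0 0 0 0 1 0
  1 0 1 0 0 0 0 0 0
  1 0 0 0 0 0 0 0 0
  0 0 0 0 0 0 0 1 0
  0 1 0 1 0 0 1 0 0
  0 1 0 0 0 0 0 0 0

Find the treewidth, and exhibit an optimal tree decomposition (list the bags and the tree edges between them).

Treewidth 1.
One optimal decomposition is:
Bags: B1 = {2, 8}  B2 = {4, 8}  B3 = {7, 8}  B4 = {1, 4}  B5 = {2, 9}  B6 = {1, 6}  B7 = {1, 5}  B8 = {3, 5}
Tree: B1–B2, B1–B3, B2–B4, B1–B5, B4–B6, B4–B7, B7–B8

The largest bag has 2 vertices, giving width 1; this decomposition certifies tw(G) ≤ 1. Any graph with an edge has treewidth ≥ 1, and G has the edge 2–8. Hence tw(G) = 1 exactly.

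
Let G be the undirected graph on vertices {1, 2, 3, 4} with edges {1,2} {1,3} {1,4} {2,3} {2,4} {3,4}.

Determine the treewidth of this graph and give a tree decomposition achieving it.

Treewidth 3.
Bags: B1 = {1, 2, 3, 4}
Tree: (single bag)

A single bag containing all 4 vertices is trivially a valid decomposition of width 3. On the other hand G contains the 4-clique {1, 2, 3, 4}. A clique must lie in a single bag of any decomposition, so no decomposition can have width below 3. The upper and lower bounds meet at 3, so that is the treewidth.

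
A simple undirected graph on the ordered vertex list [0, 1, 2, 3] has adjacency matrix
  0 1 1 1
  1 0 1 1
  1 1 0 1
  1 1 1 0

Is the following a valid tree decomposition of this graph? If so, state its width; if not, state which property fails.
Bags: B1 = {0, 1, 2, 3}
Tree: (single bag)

Yes; width 3.

Every vertex of G appears in some bag (union = {0, 1, 2, 3}); every edge is covered by a bag; and for each vertex v the set of bags containing v is connected in the bag tree. The decomposition is therefore valid. The largest bag has 4 vertices, so the width is 3.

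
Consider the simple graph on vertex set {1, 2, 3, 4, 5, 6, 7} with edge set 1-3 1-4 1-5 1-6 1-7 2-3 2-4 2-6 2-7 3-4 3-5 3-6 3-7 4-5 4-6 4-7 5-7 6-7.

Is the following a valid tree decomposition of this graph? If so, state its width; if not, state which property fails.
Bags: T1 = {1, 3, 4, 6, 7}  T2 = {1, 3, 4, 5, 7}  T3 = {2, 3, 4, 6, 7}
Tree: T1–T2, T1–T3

Vertex coverage: the bags together contain {1, 2, 3, 4, 5, 6, 7}, the full vertex set. Edge coverage: each edge of G has both endpoints in at least one bag. Running intersection: for every vertex, the bags containing it form a connected subtree. All three properties hold, so this is a valid tree decomposition of width max|bag| − 1 = 4, and hence tw(G) ≤ 4.

Yes; width 4.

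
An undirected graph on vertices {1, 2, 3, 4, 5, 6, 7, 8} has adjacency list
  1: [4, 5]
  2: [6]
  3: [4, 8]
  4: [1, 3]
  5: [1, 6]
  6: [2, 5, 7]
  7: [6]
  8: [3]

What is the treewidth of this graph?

1

A width-1 tree decomposition is:
Bags: B1 = {5, 6}  B2 = {1, 5}  B3 = {6, 7}  B4 = {1, 4}  B5 = {2, 6}  B6 = {3, 4}  B7 = {3, 8}
Tree: B1–B2, B1–B3, B2–B4, B3–B5, B4–B6, B6–B7
The largest bag has 2 vertices, giving width 1; this decomposition certifies tw(G) ≤ 1. Any graph with an edge has treewidth ≥ 1, and G has the edge 5–6. The upper and lower bounds meet at 1, so that is the treewidth.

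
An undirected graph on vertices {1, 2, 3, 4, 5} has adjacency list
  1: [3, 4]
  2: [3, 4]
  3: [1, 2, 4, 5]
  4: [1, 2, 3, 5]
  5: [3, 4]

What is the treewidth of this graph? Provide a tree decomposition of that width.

Each bag holds 3 vertices, so the decomposition has width 2, which upper-bounds the treewidth. For the lower bound, the 3 vertices {1, 3, 4} are pairwise adjacent, and any tree decomposition puts a clique entirely inside one bag — forcing width ≥ 2. The upper and lower bounds meet at 2, so that is the treewidth.

Treewidth 2.
One optimal decomposition is:
Bags: B1 = {2, 3, 4}  B2 = {3, 4, 5}  B3 = {1, 3, 4}
Tree: B1–B2, B2–B3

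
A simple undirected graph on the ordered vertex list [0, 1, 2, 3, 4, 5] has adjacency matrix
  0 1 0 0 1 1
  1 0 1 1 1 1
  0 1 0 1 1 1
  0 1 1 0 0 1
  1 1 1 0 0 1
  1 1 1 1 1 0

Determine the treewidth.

3

A width-3 tree decomposition is:
Bags: B1 = {1, 2, 4, 5}  B2 = {1, 2, 3, 5}  B3 = {0, 1, 4, 5}
Tree: B1–B2, B1–B3
The largest bag has 4 vertices, giving width 3; this decomposition certifies tw(G) ≤ 3. For the lower bound, the 4 vertices {0, 1, 4, 5} are pairwise adjacent, and any tree decomposition puts a clique entirely inside one bag — forcing width ≥ 3. The upper and lower bounds meet at 3, so that is the treewidth.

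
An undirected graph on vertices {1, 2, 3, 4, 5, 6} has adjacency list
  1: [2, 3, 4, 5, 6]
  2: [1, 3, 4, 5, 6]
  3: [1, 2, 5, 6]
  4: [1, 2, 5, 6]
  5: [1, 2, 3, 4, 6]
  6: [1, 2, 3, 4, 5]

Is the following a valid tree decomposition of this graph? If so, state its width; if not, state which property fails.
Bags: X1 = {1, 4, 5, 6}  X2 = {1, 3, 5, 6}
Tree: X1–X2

No — vertex 2 appears in no bag.

A tree decomposition must satisfy three properties: every vertex lies in some bag; for every edge, both endpoints lie together in some bag; and for every vertex, the bags containing it form a connected subtree. Here vertex 2 appears in no bag, so the decomposition is invalid.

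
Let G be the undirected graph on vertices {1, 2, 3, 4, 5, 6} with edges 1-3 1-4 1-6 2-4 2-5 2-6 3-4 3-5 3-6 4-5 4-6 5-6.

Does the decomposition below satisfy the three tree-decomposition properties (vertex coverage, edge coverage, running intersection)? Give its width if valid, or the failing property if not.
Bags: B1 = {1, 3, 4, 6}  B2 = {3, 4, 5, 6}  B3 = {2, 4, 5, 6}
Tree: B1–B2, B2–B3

Yes; width 3.

Checking the three conditions: (i) the bags cover all of {1, 2, 3, 4, 5, 6}; (ii) for each edge, some bag contains both endpoints; (iii) the bags containing any fixed vertex form a subtree. All hold, so the decomposition is valid with width 4 − 1 = 3.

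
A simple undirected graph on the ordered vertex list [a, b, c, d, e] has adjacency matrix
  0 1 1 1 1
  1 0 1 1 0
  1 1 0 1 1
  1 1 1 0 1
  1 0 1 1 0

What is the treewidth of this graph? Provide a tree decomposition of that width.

Treewidth 3.
One optimal decomposition is:
Bags: B1 = {a, c, d, e}  B2 = {a, b, c, d}
Tree: B1–B2

The largest bag has 4 vertices, giving width 3; this decomposition certifies tw(G) ≤ 3. On the other hand G contains the 4-clique {a, c, d, e}. A clique must lie in a single bag of any decomposition, so no decomposition can have width below 3. Hence tw(G) = 3 exactly.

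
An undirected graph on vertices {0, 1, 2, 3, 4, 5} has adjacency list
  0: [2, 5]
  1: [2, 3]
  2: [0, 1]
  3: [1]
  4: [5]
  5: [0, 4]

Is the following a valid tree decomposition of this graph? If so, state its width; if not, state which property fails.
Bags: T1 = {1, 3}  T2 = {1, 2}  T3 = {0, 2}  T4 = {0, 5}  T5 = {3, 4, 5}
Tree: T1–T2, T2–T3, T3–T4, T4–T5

A tree decomposition must satisfy three properties: every vertex lies in some bag; for every edge, both endpoints lie together in some bag; and for every vertex, the bags containing it form a connected subtree. Here bags containing vertex 3 are not connected in the tree, so the decomposition is invalid.

No — bags containing vertex 3 are not connected in the tree.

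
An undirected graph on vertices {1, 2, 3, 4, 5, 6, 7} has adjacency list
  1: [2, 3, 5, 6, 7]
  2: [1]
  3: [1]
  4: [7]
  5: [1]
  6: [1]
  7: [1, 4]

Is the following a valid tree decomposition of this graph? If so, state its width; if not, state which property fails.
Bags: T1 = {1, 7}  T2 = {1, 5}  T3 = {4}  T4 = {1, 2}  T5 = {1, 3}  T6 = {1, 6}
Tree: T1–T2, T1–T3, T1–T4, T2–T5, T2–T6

A tree decomposition must satisfy three properties: every vertex lies in some bag; for every edge, both endpoints lie together in some bag; and for every vertex, the bags containing it form a connected subtree. Here edge (7,4) lies in no bag, so the decomposition is invalid.

No — edge (7,4) lies in no bag.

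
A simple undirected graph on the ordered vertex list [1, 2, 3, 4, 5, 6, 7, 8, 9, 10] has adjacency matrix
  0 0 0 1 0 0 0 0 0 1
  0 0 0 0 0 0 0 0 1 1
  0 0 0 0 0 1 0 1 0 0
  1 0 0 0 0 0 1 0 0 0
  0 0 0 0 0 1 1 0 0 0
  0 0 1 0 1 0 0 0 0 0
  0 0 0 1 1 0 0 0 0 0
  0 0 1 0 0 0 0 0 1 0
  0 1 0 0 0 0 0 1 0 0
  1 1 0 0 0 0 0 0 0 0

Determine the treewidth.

2

A width-2 tree decomposition is:
Bags: B1 = {1, 2, 10}  B2 = {1, 2, 4}  B3 = {2, 4, 7}  B4 = {2, 5, 7}  B5 = {2, 5, 6}  B6 = {2, 3, 6}  B7 = {2, 3, 8}  B8 = {2, 8, 9}
Tree: B1–B2, B2–B3, B3–B4, B4–B5, B5–B6, B6–B7, B7–B8
Each bag holds 3 vertices, so the decomposition has width 2, which upper-bounds the treewidth. The edges 2–10–1–4–7–5–6–3–8–9–2 form a cycle, so G is not a tree and its treewidth is at least 2. Combining the bounds, tw(G) = 2.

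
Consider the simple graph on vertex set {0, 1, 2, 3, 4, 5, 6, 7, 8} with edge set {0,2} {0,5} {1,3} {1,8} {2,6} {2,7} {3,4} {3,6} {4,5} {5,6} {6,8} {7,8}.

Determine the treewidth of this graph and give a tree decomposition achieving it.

The largest bag has 4 vertices, giving width 3; this decomposition certifies tw(G) ≤ 3. For the lower bound: the 4 vertex sets {1,3,4}, {8}, {6}, {0,2,5,7} are disjoint, each induces a connected subgraph, and every pair is joined by at least one edge of G. Contracting each set to a single vertex therefore yields K_{4} as a minor, and since treewidth is minor-monotone, tw(G) ≥ tw(K_{4}) = 3. Hence tw(G) = 3 exactly.

Treewidth 3.
Bags: B1 = {1, 3, 4, 8}  B2 = {3, 4, 6, 8}  B3 = {4, 5, 6, 8}  B4 = {5, 6, 7, 8}  B5 = {2, 5, 6, 7}  B6 = {0, 2, 5, 7}
Tree: B1–B2, B2–B3, B3–B4, B4–B5, B5–B6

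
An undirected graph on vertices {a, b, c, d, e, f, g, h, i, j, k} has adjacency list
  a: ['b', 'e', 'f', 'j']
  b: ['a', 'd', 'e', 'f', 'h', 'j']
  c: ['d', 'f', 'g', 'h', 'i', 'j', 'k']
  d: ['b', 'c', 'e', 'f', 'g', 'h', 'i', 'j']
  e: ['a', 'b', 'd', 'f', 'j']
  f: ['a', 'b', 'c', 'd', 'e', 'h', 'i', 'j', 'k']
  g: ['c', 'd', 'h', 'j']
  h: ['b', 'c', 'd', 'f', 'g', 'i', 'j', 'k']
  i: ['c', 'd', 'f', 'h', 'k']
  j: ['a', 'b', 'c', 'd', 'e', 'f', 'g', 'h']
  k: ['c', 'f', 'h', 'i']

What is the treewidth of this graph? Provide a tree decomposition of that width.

Every bag has size at most 5, so the width is 5 − 1 = 4 and tw(G) ≤ 4. For the lower bound, the 5 vertices {c, d, g, h, j} are pairwise adjacent, and any tree decomposition puts a clique entirely inside one bag — forcing width ≥ 4. Hence tw(G) = 4 exactly.

Treewidth 4.
Bags: B1 = {c, d, f, h, j}  B2 = {c, d, f, h, i}  B3 = {b, d, f, h, j}  B4 = {c, d, g, h, j}  B5 = {c, f, h, i, k}  B6 = {b, d, e, f, j}  B7 = {a, b, e, f, j}
Tree: B1–B2, B1–B3, B1–B4, B2–B5, B3–B6, B6–B7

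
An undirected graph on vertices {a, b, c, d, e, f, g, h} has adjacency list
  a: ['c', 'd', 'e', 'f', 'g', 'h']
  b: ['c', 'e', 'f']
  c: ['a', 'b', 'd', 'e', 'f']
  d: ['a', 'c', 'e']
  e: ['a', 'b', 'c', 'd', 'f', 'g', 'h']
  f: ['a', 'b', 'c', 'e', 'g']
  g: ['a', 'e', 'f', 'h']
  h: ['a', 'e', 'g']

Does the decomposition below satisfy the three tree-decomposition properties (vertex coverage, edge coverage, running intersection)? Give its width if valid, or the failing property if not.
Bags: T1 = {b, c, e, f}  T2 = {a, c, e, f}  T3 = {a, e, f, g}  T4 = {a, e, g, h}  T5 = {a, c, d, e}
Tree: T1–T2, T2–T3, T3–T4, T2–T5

Every vertex of G appears in some bag (union = {a, b, c, d, e, f, g, h}); every edge is covered by a bag; and for each vertex v the set of bags containing v is connected in the bag tree. The decomposition is therefore valid. The largest bag has 4 vertices, so the width is 3.

Yes; width 3.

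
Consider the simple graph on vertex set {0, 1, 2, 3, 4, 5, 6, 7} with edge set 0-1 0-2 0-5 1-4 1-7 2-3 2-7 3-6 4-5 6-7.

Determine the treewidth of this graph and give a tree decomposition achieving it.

Each bag holds 3 vertices, so the decomposition has width 2, which upper-bounds the treewidth. Since 6–3–2–7–6 is a cycle in G, G is not acyclic. Forests are exactly the graphs of treewidth ≤ 1, so tw(G) ≥ 2. Combining the bounds, tw(G) = 2.

Treewidth 2.
Bags: B1 = {3, 6, 7}  B2 = {2, 3, 7}  B3 = {1, 2, 7}  B4 = {0, 1, 2}  B5 = {0, 1, 4}  B6 = {0, 4, 5}
Tree: B1–B2, B2–B3, B3–B4, B4–B5, B5–B6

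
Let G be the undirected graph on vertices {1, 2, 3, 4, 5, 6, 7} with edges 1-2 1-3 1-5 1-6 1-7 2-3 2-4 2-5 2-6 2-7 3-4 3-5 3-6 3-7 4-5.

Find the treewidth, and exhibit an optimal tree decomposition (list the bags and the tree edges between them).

Every bag has size at most 4, so the width is 4 − 1 = 3 and tw(G) ≤ 3. For the lower bound, the 4 vertices {1, 2, 3, 5} are pairwise adjacent, and any tree decomposition puts a clique entirely inside one bag — forcing width ≥ 3. Combining the bounds, tw(G) = 3.

Treewidth 3.
One such decomposition:
Bags: B1 = {1, 2, 3, 7}  B2 = {1, 2, 3, 5}  B3 = {1, 2, 3, 6}  B4 = {2, 3, 4, 5}
Tree: B1–B2, B2–B3, B2–B4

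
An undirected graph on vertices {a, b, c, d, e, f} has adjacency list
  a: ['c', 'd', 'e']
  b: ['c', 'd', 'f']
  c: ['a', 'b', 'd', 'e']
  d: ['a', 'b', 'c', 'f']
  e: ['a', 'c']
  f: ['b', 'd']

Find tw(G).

2

A width-2 tree decomposition is:
Bags: B1 = {b, c, d}  B2 = {b, d, f}  B3 = {a, c, d}  B4 = {a, c, e}
Tree: B1–B2, B1–B3, B3–B4
Each bag holds 3 vertices, so the decomposition has width 2, which upper-bounds the treewidth. On the other hand G contains the 3-clique {a, c, d}. A clique must lie in a single bag of any decomposition, so no decomposition can have width below 2. The upper and lower bounds meet at 2, so that is the treewidth.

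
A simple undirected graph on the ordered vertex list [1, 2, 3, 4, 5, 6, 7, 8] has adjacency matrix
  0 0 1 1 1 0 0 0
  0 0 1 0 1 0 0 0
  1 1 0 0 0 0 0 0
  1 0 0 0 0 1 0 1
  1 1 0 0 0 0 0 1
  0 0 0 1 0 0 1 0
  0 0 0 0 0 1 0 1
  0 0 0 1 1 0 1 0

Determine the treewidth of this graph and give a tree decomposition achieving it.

Each bag holds 3 vertices, so the decomposition has width 2, which upper-bounds the treewidth. The edges 2–3–1–5–2 form a cycle, so G is not a tree and its treewidth is at least 2. Therefore the treewidth is 2.

Treewidth 2.
One optimal decomposition is:
Bags: B1 = {2, 3, 5}  B2 = {1, 3, 5}  B3 = {1, 5, 8}  B4 = {1, 4, 8}  B5 = {4, 7, 8}  B6 = {4, 6, 7}
Tree: B1–B2, B2–B3, B3–B4, B4–B5, B5–B6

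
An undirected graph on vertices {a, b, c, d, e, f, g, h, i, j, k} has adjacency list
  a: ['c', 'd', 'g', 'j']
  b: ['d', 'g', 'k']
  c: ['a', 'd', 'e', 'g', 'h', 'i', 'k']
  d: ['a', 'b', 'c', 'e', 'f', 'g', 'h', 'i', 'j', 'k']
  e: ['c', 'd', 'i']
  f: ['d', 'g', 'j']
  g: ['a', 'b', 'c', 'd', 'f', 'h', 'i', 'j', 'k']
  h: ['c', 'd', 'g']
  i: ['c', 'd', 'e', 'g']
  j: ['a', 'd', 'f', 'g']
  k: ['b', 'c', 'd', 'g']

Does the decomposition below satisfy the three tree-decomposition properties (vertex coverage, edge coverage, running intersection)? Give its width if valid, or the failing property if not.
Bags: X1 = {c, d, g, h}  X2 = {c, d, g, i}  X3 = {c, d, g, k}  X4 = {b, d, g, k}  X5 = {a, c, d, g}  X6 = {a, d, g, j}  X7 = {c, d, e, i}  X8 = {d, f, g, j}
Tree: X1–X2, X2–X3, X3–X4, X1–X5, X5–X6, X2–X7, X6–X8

Yes; width 3.

Checking the three conditions: (i) the bags cover all of {a, b, c, d, e, f, g, h, i, j, k}; (ii) for each edge, some bag contains both endpoints; (iii) the bags containing any fixed vertex form a subtree. All hold, so the decomposition is valid with width 4 − 1 = 3.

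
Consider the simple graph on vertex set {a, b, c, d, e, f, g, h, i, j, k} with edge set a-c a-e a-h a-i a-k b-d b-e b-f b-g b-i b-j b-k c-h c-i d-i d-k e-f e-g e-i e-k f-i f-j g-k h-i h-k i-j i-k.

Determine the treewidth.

3

A width-3 tree decomposition is:
Bags: B1 = {a, h, i, k}  B2 = {a, e, i, k}  B3 = {b, e, i, k}  B4 = {b, e, f, i}  B5 = {b, e, g, k}  B6 = {b, f, i, j}  B7 = {a, c, h, i}  B8 = {b, d, i, k}
Tree: B1–B2, B2–B3, B3–B4, B3–B5, B4–B6, B1–B7, B3–B8
Each bag holds 4 vertices, so the decomposition has width 3, which upper-bounds the treewidth. On the other hand G contains the 4-clique {b, e, g, k}. A clique must lie in a single bag of any decomposition, so no decomposition can have width below 3. Hence tw(G) = 3 exactly.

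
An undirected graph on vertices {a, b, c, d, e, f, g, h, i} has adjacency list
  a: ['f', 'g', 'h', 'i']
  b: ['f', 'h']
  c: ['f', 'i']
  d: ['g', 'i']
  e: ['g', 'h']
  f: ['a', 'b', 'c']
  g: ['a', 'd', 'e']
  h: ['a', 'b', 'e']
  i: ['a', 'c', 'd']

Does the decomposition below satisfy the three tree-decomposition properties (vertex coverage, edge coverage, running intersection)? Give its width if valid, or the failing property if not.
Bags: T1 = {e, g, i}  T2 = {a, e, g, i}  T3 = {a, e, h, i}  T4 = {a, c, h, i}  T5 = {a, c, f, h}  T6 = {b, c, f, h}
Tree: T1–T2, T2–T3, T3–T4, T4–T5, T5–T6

A tree decomposition must satisfy three properties: every vertex lies in some bag; for every edge, both endpoints lie together in some bag; and for every vertex, the bags containing it form a connected subtree. Here vertex d appears in no bag, so the decomposition is invalid.

No — vertex d appears in no bag.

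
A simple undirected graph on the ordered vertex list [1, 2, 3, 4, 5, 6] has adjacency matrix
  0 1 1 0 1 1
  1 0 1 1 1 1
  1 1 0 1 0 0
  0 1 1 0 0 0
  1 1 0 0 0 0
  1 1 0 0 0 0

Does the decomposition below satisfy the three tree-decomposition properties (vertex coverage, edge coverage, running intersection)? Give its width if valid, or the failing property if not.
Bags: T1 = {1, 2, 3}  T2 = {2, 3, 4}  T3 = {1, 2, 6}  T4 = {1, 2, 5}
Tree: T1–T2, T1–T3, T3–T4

Yes; width 2.

Every vertex of G appears in some bag (union = {1, 2, 3, 4, 5, 6}); every edge is covered by a bag; and for each vertex v the set of bags containing v is connected in the bag tree. The decomposition is therefore valid. The largest bag has 3 vertices, so the width is 2.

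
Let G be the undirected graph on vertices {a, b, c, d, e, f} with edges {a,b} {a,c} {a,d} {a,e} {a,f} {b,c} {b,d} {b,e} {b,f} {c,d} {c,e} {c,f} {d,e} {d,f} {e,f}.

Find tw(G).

A width-5 tree decomposition is:
Bags: B1 = {a, b, c, d, e, f}
Tree: (single bag)
With just one bag of size 6, the width is 6 − 1 = 5, so tw(G) ≤ 5. For the lower bound, the 6 vertices {a, b, c, d, e, f} are pairwise adjacent, and any tree decomposition puts a clique entirely inside one bag — forcing width ≥ 5. The upper and lower bounds meet at 5, so that is the treewidth.

5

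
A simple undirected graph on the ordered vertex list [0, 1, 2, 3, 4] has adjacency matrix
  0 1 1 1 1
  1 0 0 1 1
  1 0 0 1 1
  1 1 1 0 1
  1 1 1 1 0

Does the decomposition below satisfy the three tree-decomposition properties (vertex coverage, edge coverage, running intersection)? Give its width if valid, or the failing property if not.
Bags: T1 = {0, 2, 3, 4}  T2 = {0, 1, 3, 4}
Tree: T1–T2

Vertex coverage: the bags together contain {0, 1, 2, 3, 4}, the full vertex set. Edge coverage: each edge of G has both endpoints in at least one bag. Running intersection: for every vertex, the bags containing it form a connected subtree. All three properties hold, so this is a valid tree decomposition of width max|bag| − 1 = 3, and hence tw(G) ≤ 3.

Yes; width 3.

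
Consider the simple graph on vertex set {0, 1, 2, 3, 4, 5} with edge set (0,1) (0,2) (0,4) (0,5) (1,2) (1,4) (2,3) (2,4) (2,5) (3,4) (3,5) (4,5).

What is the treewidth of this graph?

3

A width-3 tree decomposition is:
Bags: B1 = {0, 2, 4, 5}  B2 = {0, 1, 2, 4}  B3 = {2, 3, 4, 5}
Tree: B1–B2, B1–B3
Each bag holds 4 vertices, so the decomposition has width 3, which upper-bounds the treewidth. For the lower bound, the 4 vertices {0, 1, 2, 4} are pairwise adjacent, and any tree decomposition puts a clique entirely inside one bag — forcing width ≥ 3. Therefore the treewidth is 3.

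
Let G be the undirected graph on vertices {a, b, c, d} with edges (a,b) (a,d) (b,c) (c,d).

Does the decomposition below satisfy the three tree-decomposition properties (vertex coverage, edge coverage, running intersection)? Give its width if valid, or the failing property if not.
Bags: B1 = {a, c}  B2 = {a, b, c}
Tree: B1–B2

No — vertex d appears in no bag.

A tree decomposition must satisfy three properties: every vertex lies in some bag; for every edge, both endpoints lie together in some bag; and for every vertex, the bags containing it form a connected subtree. Here vertex d appears in no bag, so the decomposition is invalid.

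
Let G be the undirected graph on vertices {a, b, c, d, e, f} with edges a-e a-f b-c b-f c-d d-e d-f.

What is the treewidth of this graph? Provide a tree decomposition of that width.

Each bag holds 3 vertices, so the decomposition has width 2, which upper-bounds the treewidth. Since c–b–f–d–c is a cycle in G, G is not acyclic. Forests are exactly the graphs of treewidth ≤ 1, so tw(G) ≥ 2. Therefore the treewidth is 2.

Treewidth 2.
One such decomposition:
Bags: B1 = {b, c, d}  B2 = {b, d, f}  B3 = {d, e, f}  B4 = {a, e, f}
Tree: B1–B2, B2–B3, B3–B4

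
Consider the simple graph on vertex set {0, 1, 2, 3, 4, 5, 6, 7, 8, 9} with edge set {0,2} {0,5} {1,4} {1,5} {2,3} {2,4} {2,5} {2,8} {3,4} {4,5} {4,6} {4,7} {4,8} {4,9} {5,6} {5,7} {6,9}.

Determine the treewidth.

A width-2 tree decomposition is:
Bags: B1 = {4, 5, 6}  B2 = {2, 4, 5}  B3 = {1, 4, 5}  B4 = {2, 3, 4}  B5 = {2, 4, 8}  B6 = {4, 5, 7}  B7 = {0, 2, 5}  B8 = {4, 6, 9}
Tree: B1–B2, B1–B3, B2–B4, B4–B5, B3–B6, B2–B7, B1–B8
The largest bag has 3 vertices, giving width 2; this decomposition certifies tw(G) ≤ 2. For the lower bound, the 3 vertices {0, 2, 5} are pairwise adjacent, and any tree decomposition puts a clique entirely inside one bag — forcing width ≥ 2. Hence tw(G) = 2 exactly.

2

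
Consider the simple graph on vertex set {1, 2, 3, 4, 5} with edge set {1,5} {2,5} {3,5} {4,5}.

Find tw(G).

1

A width-1 tree decomposition is:
Bags: B1 = {1, 5}  B2 = {2, 5}  B3 = {4, 5}  B4 = {3, 5}
Tree: B1–B2, B1–B3, B2–B4
Each bag holds 2 vertices, so the decomposition has width 1, which upper-bounds the treewidth. G has an edge, so its treewidth is at least 1. Combining the bounds, tw(G) = 1.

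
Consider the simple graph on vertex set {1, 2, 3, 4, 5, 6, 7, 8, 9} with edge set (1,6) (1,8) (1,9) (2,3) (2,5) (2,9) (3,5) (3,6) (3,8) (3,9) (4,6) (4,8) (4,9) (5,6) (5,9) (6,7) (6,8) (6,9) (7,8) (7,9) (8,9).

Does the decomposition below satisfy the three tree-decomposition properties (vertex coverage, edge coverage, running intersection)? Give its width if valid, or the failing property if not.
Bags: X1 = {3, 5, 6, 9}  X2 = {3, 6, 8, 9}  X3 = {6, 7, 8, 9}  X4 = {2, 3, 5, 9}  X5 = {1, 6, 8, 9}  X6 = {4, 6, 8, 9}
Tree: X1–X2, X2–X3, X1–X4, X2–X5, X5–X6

Checking the three conditions: (i) the bags cover all of {1, 2, 3, 4, 5, 6, 7, 8, 9}; (ii) for each edge, some bag contains both endpoints; (iii) the bags containing any fixed vertex form a subtree. All hold, so the decomposition is valid with width 4 − 1 = 3.

Yes; width 3.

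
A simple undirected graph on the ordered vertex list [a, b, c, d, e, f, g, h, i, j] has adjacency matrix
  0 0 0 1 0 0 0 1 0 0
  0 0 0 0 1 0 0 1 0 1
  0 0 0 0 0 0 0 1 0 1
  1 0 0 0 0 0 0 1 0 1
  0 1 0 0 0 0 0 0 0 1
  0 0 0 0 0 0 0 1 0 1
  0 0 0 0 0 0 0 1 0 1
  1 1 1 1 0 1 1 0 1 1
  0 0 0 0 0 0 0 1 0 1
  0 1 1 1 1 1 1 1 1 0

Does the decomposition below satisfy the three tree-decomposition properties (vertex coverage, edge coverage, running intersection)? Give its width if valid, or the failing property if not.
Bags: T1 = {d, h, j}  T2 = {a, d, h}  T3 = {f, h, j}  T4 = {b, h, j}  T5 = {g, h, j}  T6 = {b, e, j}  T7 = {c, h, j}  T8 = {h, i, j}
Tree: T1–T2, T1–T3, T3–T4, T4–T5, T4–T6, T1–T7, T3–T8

Every vertex of G appears in some bag (union = {a, b, c, d, e, f, g, h, i, j}); every edge is covered by a bag; and for each vertex v the set of bags containing v is connected in the bag tree. The decomposition is therefore valid. The largest bag has 3 vertices, so the width is 2.

Yes; width 2.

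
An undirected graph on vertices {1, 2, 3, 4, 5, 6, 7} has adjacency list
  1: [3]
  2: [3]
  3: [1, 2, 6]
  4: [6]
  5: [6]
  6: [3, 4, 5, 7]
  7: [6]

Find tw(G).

A width-1 tree decomposition is:
Bags: B1 = {6, 7}  B2 = {5, 6}  B3 = {3, 6}  B4 = {2, 3}  B5 = {1, 3}  B6 = {4, 6}
Tree: B1–B2, B1–B3, B3–B4, B3–B5, B2–B6
The largest bag has 2 vertices, giving width 1; this decomposition certifies tw(G) ≤ 1. Since G has at least one edge (e.g. 6–7), it is not an edgeless graph, so tw(G) ≥ 1. Hence tw(G) = 1 exactly.

1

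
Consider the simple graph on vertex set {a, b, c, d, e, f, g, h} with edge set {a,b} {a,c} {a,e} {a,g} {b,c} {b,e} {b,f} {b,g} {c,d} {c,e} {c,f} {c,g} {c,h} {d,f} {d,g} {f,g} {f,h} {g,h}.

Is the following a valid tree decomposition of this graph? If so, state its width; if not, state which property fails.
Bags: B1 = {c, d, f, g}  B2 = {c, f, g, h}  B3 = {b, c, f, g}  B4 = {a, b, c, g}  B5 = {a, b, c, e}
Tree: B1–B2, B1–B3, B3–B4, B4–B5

Yes; width 3.

Vertex coverage: the bags together contain {a, b, c, d, e, f, g, h}, the full vertex set. Edge coverage: each edge of G has both endpoints in at least one bag. Running intersection: for every vertex, the bags containing it form a connected subtree. All three properties hold, so this is a valid tree decomposition of width max|bag| − 1 = 3, and hence tw(G) ≤ 3.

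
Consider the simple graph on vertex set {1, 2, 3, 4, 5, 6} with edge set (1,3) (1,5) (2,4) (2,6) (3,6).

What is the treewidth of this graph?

A width-1 tree decomposition is:
Bags: B1 = {1, 5}  B2 = {1, 3}  B3 = {3, 6}  B4 = {2, 6}  B5 = {2, 4}
Tree: B1–B2, B2–B3, B3–B4, B4–B5
The largest bag has 2 vertices, giving width 1; this decomposition certifies tw(G) ≤ 1. Any graph with an edge has treewidth ≥ 1, and G has the edge 5–1. Hence tw(G) = 1 exactly.

1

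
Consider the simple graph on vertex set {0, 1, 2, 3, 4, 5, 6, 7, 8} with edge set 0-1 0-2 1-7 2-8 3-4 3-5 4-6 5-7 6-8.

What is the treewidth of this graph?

2

A width-2 tree decomposition is:
Bags: B1 = {0, 1, 7}  B2 = {0, 2, 7}  B3 = {2, 7, 8}  B4 = {6, 7, 8}  B5 = {4, 6, 7}  B6 = {3, 4, 7}  B7 = {3, 5, 7}
Tree: B1–B2, B2–B3, B3–B4, B4–B5, B5–B6, B6–B7
Each bag holds 3 vertices, so the decomposition has width 2, which upper-bounds the treewidth. The edges 7–1–0–2–8–6–4–3–5–7 form a cycle, so G is not a tree and its treewidth is at least 2. Therefore the treewidth is 2.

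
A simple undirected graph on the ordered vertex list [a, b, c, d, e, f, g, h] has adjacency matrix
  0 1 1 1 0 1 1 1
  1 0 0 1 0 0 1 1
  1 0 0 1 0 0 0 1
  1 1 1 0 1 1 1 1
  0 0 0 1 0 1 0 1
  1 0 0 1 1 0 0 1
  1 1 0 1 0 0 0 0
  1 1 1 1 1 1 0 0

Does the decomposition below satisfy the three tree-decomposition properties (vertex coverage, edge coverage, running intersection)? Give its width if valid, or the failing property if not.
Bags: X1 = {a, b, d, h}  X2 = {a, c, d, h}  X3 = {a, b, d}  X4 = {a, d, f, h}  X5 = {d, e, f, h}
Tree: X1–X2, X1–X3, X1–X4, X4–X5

No — vertex g appears in no bag.

A tree decomposition must satisfy three properties: every vertex lies in some bag; for every edge, both endpoints lie together in some bag; and for every vertex, the bags containing it form a connected subtree. Here vertex g appears in no bag, so the decomposition is invalid.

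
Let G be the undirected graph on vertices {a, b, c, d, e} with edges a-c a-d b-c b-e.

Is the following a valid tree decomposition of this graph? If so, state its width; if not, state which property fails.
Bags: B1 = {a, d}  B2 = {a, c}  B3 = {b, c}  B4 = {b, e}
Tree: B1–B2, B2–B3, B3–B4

Vertex coverage: the bags together contain {a, b, c, d, e}, the full vertex set. Edge coverage: each edge of G has both endpoints in at least one bag. Running intersection: for every vertex, the bags containing it form a connected subtree. All three properties hold, so this is a valid tree decomposition of width max|bag| − 1 = 1, and hence tw(G) ≤ 1.

Yes; width 1.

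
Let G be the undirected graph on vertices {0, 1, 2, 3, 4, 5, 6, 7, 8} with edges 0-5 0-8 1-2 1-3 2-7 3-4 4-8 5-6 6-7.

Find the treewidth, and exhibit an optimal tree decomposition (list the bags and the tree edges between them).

Treewidth 2.
One optimal decomposition is:
Bags: B1 = {0, 5, 8}  B2 = {4, 5, 8}  B3 = {3, 4, 5}  B4 = {1, 3, 5}  B5 = {1, 2, 5}  B6 = {2, 5, 7}  B7 = {5, 6, 7}
Tree: B1–B2, B2–B3, B3–B4, B4–B5, B5–B6, B6–B7

Each bag holds 3 vertices, so the decomposition has width 2, which upper-bounds the treewidth. Since 5–0–8–4–3–1–2–7–6–5 is a cycle in G, G is not acyclic. Forests are exactly the graphs of treewidth ≤ 1, so tw(G) ≥ 2. Combining the bounds, tw(G) = 2.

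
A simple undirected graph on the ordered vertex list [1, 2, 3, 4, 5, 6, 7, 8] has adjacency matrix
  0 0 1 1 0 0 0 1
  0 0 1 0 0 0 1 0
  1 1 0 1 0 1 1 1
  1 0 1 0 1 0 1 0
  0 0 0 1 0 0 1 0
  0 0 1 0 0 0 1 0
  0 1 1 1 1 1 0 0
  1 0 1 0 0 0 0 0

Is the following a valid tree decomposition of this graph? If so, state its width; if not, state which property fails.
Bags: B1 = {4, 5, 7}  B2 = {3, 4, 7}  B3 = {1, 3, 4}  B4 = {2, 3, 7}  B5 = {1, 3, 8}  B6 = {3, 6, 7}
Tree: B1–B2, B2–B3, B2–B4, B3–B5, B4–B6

Vertex coverage: the bags together contain {1, 2, 3, 4, 5, 6, 7, 8}, the full vertex set. Edge coverage: each edge of G has both endpoints in at least one bag. Running intersection: for every vertex, the bags containing it form a connected subtree. All three properties hold, so this is a valid tree decomposition of width max|bag| − 1 = 2, and hence tw(G) ≤ 2.

Yes; width 2.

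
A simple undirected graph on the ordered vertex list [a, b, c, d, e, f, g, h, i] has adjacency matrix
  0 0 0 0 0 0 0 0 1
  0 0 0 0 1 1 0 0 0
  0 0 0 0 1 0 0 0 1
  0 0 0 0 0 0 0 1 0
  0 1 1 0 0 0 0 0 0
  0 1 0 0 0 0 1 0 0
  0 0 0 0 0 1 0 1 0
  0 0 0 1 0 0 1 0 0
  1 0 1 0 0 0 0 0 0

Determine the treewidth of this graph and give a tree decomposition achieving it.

Treewidth 1.
One such decomposition:
Bags: B1 = {a, i}  B2 = {c, i}  B3 = {c, e}  B4 = {b, e}  B5 = {b, f}  B6 = {f, g}  B7 = {g, h}  B8 = {d, h}
Tree: B1–B2, B2–B3, B3–B4, B4–B5, B5–B6, B6–B7, B7–B8

The largest bag has 2 vertices, giving width 1; this decomposition certifies tw(G) ≤ 1. Since G has at least one edge (e.g. a–i), it is not an edgeless graph, so tw(G) ≥ 1. The upper and lower bounds meet at 1, so that is the treewidth.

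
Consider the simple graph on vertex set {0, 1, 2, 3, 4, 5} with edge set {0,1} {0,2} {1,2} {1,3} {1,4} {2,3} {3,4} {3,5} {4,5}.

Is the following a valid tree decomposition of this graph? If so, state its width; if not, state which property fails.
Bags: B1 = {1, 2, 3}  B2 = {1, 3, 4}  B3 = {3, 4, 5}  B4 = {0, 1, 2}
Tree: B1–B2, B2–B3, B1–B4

Yes; width 2.

Vertex coverage: the bags together contain {0, 1, 2, 3, 4, 5}, the full vertex set. Edge coverage: each edge of G has both endpoints in at least one bag. Running intersection: for every vertex, the bags containing it form a connected subtree. All three properties hold, so this is a valid tree decomposition of width max|bag| − 1 = 2, and hence tw(G) ≤ 2.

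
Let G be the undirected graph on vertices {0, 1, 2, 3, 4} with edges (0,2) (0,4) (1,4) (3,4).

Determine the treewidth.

1

A width-1 tree decomposition is:
Bags: B1 = {0, 4}  B2 = {1, 4}  B3 = {0, 2}  B4 = {3, 4}
Tree: B1–B2, B1–B3, B1–B4
Every bag has size at most 2, so the width is 2 − 1 = 1 and tw(G) ≤ 1. Since G has at least one edge (e.g. 0–4), it is not an edgeless graph, so tw(G) ≥ 1. Combining the bounds, tw(G) = 1.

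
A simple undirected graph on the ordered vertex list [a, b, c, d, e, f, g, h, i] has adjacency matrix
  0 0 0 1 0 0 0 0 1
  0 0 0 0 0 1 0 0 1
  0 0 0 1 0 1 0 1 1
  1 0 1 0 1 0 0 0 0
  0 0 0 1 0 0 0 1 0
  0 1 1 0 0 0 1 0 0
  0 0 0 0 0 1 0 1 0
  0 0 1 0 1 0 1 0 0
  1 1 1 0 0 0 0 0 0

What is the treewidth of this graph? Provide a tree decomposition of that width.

Treewidth 3.
One optimal decomposition is:
Bags: B1 = {a, b, f, i}  B2 = {a, c, f, i}  B3 = {a, c, d, f}  B4 = {c, d, f, g}  B5 = {c, d, g, h}  B6 = {d, e, g, h}
Tree: B1–B2, B2–B3, B3–B4, B4–B5, B5–B6

Each bag holds 4 vertices, so the decomposition has width 3, which upper-bounds the treewidth. For the lower bound: the 4 vertex sets {a,b,i}, {f}, {c}, {d,e,g,h} are disjoint, each induces a connected subgraph, and every pair is joined by at least one edge of G. Contracting each set to a single vertex therefore yields K_{4} as a minor, and since treewidth is minor-monotone, tw(G) ≥ tw(K_{4}) = 3. The upper and lower bounds meet at 3, so that is the treewidth.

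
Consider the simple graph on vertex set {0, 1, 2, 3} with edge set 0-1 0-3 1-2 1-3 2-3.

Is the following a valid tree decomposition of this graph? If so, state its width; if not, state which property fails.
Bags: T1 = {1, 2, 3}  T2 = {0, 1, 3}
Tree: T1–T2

Yes; width 2.

Vertex coverage: the bags together contain {0, 1, 2, 3}, the full vertex set. Edge coverage: each edge of G has both endpoints in at least one bag. Running intersection: for every vertex, the bags containing it form a connected subtree. All three properties hold, so this is a valid tree decomposition of width max|bag| − 1 = 2, and hence tw(G) ≤ 2.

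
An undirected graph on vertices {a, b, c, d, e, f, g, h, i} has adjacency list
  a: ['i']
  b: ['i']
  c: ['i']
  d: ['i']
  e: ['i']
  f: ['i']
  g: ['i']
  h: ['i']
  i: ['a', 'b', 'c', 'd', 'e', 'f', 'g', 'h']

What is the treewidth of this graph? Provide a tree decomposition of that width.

Each bag holds 2 vertices, so the decomposition has width 1, which upper-bounds the treewidth. Since G has at least one edge (e.g. a–i), it is not an edgeless graph, so tw(G) ≥ 1. Therefore the treewidth is 1.

Treewidth 1.
One optimal decomposition is:
Bags: B1 = {a, i}  B2 = {f, i}  B3 = {d, i}  B4 = {b, i}  B5 = {e, i}  B6 = {h, i}  B7 = {g, i}  B8 = {c, i}
Tree: B1–B2, B1–B3, B1–B4, B3–B5, B2–B6, B3–B7, B3–B8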